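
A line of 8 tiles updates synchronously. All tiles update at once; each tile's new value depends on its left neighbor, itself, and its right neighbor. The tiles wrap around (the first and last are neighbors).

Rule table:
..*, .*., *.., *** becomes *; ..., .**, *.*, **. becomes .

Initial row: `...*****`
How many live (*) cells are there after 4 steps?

5

*.*.***.
*.*..*..
*.******
...*****
count of *: 5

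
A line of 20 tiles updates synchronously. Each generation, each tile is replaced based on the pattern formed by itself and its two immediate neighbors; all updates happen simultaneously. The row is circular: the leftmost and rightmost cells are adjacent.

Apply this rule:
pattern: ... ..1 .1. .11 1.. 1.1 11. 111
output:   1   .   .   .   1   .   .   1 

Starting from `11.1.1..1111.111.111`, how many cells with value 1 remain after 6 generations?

8

1.....1..11...1...11
.1111..1...11..11..1
..11.1..11...1...1..
1.....1...11..11..11
.1111..11...1...1..1
..11.1...11..11..1..
count of 1: 8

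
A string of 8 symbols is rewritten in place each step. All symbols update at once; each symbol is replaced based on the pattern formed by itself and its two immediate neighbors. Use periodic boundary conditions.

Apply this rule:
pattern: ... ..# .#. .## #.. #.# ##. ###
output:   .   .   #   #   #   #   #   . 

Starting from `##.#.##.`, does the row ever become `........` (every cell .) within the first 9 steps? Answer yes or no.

########
........
all cells are . at step 2

yes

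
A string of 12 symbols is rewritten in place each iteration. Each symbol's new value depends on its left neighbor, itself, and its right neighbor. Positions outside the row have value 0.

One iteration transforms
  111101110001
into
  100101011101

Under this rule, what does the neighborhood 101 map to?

At position 4 the neighborhood is 101; the next row has 0 there.

0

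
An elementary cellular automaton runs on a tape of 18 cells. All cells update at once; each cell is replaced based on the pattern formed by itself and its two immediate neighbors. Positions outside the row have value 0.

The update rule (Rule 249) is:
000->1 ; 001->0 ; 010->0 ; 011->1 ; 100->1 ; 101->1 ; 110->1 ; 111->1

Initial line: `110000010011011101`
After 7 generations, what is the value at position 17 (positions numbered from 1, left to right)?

generation 1: 111111001011111110
generation 2: 111111100111111111
generation 3: 111111110111111111
generation 4: 111111111111111111
generation 5: 111111111111111111  (fixed point — unchanged through generation 7)
position 17 holds 1

1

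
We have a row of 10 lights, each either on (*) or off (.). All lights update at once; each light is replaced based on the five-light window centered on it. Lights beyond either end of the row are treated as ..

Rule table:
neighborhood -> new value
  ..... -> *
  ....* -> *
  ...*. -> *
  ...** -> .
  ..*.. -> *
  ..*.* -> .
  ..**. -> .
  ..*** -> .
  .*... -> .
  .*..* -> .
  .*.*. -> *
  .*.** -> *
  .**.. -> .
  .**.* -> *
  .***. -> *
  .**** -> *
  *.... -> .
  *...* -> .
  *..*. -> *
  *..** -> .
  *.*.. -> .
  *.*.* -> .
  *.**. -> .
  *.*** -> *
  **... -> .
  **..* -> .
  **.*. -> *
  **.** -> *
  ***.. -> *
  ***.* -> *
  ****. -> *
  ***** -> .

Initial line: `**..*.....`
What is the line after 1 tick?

...**..***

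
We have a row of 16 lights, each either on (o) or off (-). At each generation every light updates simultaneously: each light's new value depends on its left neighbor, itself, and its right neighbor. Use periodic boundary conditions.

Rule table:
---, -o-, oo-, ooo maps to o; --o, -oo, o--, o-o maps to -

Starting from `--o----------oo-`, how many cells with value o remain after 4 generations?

o-o-oooooooo--o-
o-o--ooooooo--o-
o-o---oooooo--o-
o-o-o--ooooo--o-
count of o: 9

9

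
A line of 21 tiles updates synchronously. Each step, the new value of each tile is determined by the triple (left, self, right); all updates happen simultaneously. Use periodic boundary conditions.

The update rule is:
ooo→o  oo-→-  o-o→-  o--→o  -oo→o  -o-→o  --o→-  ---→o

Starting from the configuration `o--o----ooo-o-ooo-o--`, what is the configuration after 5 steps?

oo-oooo-oo--o-oo--oo-
o--ooo--o-o-o-o-o-o--
oo-oo-o-o-o-o-o-o-oo-
o--o--o-o-o-o-o-o-o--
oo-oo-o-o-o-o-o-o-oo-

oo-oo-o-o-o-o-o-o-oo-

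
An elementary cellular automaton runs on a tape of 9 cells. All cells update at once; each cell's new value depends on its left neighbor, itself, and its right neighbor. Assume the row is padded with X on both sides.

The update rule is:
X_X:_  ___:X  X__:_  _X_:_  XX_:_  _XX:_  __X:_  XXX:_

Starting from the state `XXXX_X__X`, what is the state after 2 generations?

_XXXXXXX_

_________
_XXXXXXX_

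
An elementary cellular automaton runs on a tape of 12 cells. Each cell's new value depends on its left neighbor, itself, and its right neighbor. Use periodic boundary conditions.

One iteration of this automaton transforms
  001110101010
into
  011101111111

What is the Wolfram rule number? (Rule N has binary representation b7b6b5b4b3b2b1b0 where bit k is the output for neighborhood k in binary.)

190

position 3: 111 → 1  (bit 7 = 1)
position 4: 110 → 0  (bit 6 = 0)
position 5: 101 → 1  (bit 5 = 1)
position 11: 100 → 1  (bit 4 = 1)
position 2: 011 → 1  (bit 3 = 1)
position 6: 010 → 1  (bit 2 = 1)
position 1: 001 → 1  (bit 1 = 1)
position 0: 000 → 0  (bit 0 = 0)
bits b7..b0 = 10111110 = 190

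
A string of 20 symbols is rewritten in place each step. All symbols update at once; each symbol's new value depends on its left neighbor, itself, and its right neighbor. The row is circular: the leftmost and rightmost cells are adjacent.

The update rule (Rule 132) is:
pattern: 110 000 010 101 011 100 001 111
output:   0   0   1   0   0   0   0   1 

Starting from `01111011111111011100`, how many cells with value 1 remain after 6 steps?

1

step 1: 00110001111110001000
step 2: 00000000111100001000
step 3: 00000000011000001000
step 4: 00000000000000001000
step 5: 00000000000000001000  (fixed point — unchanged through step 6)
count of 1: 1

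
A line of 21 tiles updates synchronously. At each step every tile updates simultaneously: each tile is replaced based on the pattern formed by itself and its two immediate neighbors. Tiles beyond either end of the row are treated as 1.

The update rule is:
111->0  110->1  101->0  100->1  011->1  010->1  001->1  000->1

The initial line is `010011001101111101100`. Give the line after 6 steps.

011111111101000101111
010000000101111101000
011111111101000101111  (repeats step 1; period 2)
step 6: 010000000101111101000

010000000101111101000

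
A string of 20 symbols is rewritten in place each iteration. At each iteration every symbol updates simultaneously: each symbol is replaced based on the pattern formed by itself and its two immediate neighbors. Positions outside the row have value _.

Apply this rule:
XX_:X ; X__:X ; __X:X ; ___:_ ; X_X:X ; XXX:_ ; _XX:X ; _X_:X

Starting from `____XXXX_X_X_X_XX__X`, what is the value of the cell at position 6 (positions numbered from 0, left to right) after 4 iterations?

iteration 1: ___XX__XXXXXXXXXXXXX
iteration 2: __XXXXXX___________X
iteration 3: _XX____XX_________XX
iteration 4: XXXX__XXXX_______XXX
position 6 holds X

X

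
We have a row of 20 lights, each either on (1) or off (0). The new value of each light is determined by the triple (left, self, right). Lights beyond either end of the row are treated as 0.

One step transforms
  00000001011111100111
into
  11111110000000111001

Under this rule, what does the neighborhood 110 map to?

1

At position 14 the neighborhood is 110; the next row has 1 there.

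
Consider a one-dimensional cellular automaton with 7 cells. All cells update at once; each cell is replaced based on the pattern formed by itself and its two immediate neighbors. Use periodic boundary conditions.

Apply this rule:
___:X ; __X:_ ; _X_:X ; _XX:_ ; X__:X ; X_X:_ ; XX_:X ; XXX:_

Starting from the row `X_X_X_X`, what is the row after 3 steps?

step 1: X_X_X__
step 2: X_X_XX_
step 3: X_X__X_

X_X__X_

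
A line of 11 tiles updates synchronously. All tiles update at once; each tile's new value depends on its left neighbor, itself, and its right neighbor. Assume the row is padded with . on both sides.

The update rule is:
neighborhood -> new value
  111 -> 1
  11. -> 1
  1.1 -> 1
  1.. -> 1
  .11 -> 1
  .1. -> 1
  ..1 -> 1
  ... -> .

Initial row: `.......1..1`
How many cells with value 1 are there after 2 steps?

......11111
.....111111
count of 1: 6

6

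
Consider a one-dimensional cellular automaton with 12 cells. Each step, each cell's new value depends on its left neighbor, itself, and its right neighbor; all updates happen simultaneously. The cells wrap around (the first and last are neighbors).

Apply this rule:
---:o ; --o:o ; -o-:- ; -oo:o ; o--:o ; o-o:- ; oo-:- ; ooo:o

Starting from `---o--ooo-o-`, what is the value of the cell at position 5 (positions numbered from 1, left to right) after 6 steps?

o

ooo-oooo---o
oo--ooo-oooo
o-oooo--oooo
--ooo-oooooo
oooo--ooooo-
ooo-oooooo--
position 5 holds o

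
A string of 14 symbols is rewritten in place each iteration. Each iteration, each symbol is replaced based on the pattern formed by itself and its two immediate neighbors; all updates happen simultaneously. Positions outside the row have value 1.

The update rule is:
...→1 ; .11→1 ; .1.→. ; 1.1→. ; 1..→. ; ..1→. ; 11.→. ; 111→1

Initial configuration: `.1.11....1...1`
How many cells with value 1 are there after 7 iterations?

8

...1..11...1.1
.1....1..1...1
...11......1.1
.1.1..1111...1
......111..1.1
.1111.11.....1
.111..1..111.1
count of 1: 8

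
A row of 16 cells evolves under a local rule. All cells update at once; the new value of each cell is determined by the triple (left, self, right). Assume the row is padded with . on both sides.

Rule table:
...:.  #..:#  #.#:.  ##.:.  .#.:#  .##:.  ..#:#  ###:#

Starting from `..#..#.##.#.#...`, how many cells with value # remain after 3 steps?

9

step 1: .#####....#.##..
step 2: #.###.#..##...#.
step 3: #..#..###..#.###
count of #: 9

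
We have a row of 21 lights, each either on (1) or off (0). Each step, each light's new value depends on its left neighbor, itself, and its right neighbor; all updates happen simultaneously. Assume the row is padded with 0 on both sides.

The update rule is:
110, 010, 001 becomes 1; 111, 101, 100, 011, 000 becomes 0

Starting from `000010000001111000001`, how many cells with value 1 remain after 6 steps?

11

000110000010001000011
001010000110011000101
011010001010101001101
101010011010101010101
101010101010101010101
101010101010101010101
count of 1: 11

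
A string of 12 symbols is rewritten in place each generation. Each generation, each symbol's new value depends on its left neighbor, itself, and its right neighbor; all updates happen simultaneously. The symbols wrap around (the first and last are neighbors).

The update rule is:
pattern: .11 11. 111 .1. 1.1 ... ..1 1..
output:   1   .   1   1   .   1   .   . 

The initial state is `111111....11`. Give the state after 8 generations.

11111..11.11
1111...1..11
111..1.1..11
11...1.1..11
1..1.1.1..11
...1.1.1..11
.1.1.1.1..1.
.1.1.1.1..1.

.1.1.1.1..1.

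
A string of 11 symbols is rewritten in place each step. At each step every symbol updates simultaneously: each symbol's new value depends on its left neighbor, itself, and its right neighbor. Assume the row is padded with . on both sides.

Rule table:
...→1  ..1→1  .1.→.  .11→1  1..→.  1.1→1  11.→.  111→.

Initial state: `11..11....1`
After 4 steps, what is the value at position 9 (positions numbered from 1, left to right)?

step 1: 1..11..111.
step 2: ..11..11...
step 3: 111..11..11
step 4: 1...11..11.
position 9 holds 1

1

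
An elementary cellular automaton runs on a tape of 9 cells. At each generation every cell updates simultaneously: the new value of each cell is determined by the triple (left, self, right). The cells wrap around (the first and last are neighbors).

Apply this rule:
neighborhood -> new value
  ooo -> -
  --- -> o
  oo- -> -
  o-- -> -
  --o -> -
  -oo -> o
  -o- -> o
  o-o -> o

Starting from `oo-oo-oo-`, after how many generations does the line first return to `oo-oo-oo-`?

3

o-oo-oo-o
-oo-oo-oo
oo-oo-oo-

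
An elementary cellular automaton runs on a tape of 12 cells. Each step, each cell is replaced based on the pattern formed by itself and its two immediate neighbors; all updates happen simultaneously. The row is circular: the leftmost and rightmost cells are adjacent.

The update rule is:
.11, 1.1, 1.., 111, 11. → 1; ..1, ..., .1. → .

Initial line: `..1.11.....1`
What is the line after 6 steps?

step 1: 1..1111.....
step 2: .1.11111....
step 3: ..1111111...
step 4: ..11111111..
step 5: ..111111111.
step 6: ..1111111111

..1111111111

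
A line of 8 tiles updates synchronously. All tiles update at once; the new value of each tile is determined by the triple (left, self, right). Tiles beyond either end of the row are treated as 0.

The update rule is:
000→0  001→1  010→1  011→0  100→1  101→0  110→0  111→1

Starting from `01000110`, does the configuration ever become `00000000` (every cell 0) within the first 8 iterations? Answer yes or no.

iteration 1: 11101001
iteration 2: 01001111
iteration 3: 11110110
iteration 4: 01100001
iteration 5: 10010011
iteration 6: 11111100
iteration 7: 01111010
iteration 8: 10110011
iteration 8 is 10110011, still not uniform 0

no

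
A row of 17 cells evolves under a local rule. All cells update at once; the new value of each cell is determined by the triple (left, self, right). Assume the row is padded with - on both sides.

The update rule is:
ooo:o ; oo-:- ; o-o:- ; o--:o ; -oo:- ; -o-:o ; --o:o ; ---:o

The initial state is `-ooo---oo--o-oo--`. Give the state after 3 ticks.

o-oooo----o--o-oo

o-o-ooo--ooo---oo
o-o--o-oo-o-ooo--
o-oooo----o--o-oo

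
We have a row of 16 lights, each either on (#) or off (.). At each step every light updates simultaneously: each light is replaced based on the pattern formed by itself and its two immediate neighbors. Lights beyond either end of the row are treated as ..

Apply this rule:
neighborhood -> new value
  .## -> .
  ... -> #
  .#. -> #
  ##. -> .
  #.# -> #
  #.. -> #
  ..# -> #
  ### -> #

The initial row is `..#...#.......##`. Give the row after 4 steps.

##############..
.############.##
#.##########.#..
##.########.####

##.########.####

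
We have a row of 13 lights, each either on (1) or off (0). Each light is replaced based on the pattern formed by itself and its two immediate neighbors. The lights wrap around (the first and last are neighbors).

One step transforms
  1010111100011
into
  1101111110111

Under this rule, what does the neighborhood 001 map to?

At position 10 the neighborhood is 001; the next row has 1 there.

1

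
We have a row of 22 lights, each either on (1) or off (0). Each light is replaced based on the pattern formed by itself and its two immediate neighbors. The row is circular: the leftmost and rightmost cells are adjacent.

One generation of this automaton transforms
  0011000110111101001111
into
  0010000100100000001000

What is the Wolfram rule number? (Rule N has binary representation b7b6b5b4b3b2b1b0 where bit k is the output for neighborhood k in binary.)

position 11: 111 → 0  (bit 7 = 0)
position 3: 110 → 0  (bit 6 = 0)
position 9: 101 → 0  (bit 5 = 0)
position 0: 100 → 0  (bit 4 = 0)
position 2: 011 → 1  (bit 3 = 1)
position 15: 010 → 0  (bit 2 = 0)
position 1: 001 → 0  (bit 1 = 0)
position 5: 000 → 0  (bit 0 = 0)
bits b7..b0 = 00001000 = 8

8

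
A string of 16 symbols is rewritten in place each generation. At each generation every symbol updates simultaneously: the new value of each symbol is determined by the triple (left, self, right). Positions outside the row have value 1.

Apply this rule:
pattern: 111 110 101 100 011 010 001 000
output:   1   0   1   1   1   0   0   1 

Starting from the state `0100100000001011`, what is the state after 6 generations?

0111110101111111

1010011111100111
0101011111010111
1010111110101111
0101111101011111
1011111010111111
0111110101111111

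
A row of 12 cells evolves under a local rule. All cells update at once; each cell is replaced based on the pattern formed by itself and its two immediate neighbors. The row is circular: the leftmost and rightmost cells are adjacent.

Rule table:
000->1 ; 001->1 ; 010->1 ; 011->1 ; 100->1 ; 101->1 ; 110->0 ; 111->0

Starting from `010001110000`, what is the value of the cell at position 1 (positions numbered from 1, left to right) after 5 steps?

1

111111001111
000000111000
111111100111
000000011100
111111110011
position 1 holds 1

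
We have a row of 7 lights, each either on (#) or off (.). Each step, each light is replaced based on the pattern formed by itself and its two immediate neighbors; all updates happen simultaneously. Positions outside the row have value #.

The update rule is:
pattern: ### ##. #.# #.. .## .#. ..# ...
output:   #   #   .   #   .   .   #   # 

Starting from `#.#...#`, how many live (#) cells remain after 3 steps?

4

#..###.
###.##.
###..#.
count of #: 4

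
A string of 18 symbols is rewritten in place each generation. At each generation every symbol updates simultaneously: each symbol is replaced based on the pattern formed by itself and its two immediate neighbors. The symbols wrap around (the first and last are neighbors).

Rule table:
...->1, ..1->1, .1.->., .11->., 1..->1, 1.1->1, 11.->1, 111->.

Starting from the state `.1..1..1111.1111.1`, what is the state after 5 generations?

generation 1: 1.11.11...11...11.
generation 2: .1.11.1111.1111.11
generation 3: 1.1.11...11...11.1
generation 4: 11.1.1111.1111.11.
generation 5: .11.1...11...11.11

.11.1...11...11.11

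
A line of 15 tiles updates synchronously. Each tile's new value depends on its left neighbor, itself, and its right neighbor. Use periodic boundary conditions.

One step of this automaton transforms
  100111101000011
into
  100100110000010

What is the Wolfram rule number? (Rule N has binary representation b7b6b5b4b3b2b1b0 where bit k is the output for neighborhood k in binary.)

position 4: 111 → 0  (bit 7 = 0)
position 0: 110 → 1  (bit 6 = 1)
position 7: 101 → 1  (bit 5 = 1)
position 1: 100 → 0  (bit 4 = 0)
position 3: 011 → 1  (bit 3 = 1)
position 8: 010 → 0  (bit 2 = 0)
position 2: 001 → 0  (bit 1 = 0)
position 10: 000 → 0  (bit 0 = 0)
bits b7..b0 = 01101000 = 104

104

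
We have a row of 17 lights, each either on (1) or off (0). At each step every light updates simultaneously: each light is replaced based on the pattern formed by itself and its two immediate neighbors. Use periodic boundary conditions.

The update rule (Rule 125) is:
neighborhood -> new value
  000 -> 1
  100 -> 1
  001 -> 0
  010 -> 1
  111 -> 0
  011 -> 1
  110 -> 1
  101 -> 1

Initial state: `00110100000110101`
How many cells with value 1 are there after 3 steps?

13

10111111110111111
11100000011100000
10111111010111110
count of 1: 13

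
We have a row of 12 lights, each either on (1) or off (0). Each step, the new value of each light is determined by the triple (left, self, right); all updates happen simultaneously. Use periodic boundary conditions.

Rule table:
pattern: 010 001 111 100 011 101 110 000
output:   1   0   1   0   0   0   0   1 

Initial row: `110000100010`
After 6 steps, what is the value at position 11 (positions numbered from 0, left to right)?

000110101010
110000101010
000110101010  (repeats step 1; period 2)
step 6: 110000101010
position 11 holds 0

0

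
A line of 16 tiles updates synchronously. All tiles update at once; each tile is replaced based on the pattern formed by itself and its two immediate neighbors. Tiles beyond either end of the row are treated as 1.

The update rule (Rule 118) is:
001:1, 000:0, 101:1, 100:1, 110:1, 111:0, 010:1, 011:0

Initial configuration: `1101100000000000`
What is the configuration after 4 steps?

0110110110001000

0110110000000001
1011011000000010
1101101100000111
0110110110001000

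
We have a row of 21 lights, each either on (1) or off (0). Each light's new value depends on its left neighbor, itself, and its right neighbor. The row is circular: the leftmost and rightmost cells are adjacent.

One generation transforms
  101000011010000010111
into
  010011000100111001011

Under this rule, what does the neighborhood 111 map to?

1

At position 19 the neighborhood is 111; the next row has 1 there.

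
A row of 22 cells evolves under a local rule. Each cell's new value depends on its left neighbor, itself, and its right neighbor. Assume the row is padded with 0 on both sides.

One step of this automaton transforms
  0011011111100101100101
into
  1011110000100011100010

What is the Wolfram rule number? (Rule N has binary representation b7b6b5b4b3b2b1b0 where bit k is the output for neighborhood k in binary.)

105

position 6: 111 → 0  (bit 7 = 0)
position 3: 110 → 1  (bit 6 = 1)
position 4: 101 → 1  (bit 5 = 1)
position 11: 100 → 0  (bit 4 = 0)
position 2: 011 → 1  (bit 3 = 1)
position 13: 010 → 0  (bit 2 = 0)
position 1: 001 → 0  (bit 1 = 0)
position 0: 000 → 1  (bit 0 = 1)
bits b7..b0 = 01101001 = 105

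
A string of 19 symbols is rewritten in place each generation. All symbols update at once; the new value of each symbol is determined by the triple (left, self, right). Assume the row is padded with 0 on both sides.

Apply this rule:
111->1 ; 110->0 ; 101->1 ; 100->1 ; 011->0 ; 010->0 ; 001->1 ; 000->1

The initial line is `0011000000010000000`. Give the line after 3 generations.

1100101110101011101

1100111111101111111
0011011111010111110
1100101110101011101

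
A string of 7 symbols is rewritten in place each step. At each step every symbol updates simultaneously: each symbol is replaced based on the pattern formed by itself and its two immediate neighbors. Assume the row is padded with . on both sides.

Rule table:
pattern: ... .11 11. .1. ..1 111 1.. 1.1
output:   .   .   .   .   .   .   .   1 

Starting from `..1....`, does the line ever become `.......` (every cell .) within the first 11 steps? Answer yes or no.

step 1: .......
all cells are . at step 1

yes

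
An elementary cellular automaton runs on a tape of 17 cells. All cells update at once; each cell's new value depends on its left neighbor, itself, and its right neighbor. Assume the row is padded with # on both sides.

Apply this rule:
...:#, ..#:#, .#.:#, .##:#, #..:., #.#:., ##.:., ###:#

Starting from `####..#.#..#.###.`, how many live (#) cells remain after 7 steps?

10

step 1: ###..##.#.##.##..
step 2: ##..##..#.#..#..#
step 3: #..##..##.#.##.##
step 4: ..##..##..#.#..##
step 5: .##..##..##.#.###
step 6: .#..##..##..#.###
step 7: .#.##..##..##.###
count of #: 10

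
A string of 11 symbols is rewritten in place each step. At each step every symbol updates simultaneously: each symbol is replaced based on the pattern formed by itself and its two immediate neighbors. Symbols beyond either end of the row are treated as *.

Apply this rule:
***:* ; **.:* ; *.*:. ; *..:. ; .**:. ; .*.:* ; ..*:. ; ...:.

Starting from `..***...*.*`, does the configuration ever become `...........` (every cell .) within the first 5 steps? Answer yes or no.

...**...*..
....*...*..
....*...*..  (fixed point — unchanged through step 5)
step 5 is ....*...*.., still not uniform .

no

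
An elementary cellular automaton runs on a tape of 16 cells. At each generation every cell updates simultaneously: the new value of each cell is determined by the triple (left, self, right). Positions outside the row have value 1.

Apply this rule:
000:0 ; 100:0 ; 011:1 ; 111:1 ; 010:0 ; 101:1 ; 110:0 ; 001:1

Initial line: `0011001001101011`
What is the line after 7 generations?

0011010111111111

0110010011010111
1100100110101111
1001001101011111
0010011010111111
0100110101111111
1001101011111111
0011010111111111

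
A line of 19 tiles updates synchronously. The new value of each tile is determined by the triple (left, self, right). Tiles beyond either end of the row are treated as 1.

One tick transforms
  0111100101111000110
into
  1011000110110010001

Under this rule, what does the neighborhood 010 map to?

1

At position 7 the neighborhood is 010; the next row has 1 there.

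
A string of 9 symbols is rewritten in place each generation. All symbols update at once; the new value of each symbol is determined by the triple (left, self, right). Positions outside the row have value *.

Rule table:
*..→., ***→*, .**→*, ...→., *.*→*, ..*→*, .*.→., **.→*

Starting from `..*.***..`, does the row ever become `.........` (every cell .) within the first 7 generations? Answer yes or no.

no

.*.****.*
*.*******
*********
*********  (fixed point — unchanged through generation 7)
generation 7 is *********, still not uniform .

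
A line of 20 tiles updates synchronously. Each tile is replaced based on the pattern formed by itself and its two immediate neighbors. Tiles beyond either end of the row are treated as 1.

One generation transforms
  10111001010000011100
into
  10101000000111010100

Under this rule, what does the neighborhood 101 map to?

0

At position 1 the neighborhood is 101; the next row has 0 there.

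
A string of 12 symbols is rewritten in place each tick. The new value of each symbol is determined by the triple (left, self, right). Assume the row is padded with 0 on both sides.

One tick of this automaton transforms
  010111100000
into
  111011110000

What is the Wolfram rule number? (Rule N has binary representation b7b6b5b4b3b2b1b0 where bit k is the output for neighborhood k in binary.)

position 4: 111 → 1  (bit 7 = 1)
position 6: 110 → 1  (bit 6 = 1)
position 2: 101 → 1  (bit 5 = 1)
position 7: 100 → 1  (bit 4 = 1)
position 3: 011 → 0  (bit 3 = 0)
position 1: 010 → 1  (bit 2 = 1)
position 0: 001 → 1  (bit 1 = 1)
position 8: 000 → 0  (bit 0 = 0)
bits b7..b0 = 11110110 = 246

246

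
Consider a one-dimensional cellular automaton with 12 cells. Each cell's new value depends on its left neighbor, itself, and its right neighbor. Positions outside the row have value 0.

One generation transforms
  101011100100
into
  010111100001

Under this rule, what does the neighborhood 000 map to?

At position 11 the neighborhood is 000; the next row has 1 there.

1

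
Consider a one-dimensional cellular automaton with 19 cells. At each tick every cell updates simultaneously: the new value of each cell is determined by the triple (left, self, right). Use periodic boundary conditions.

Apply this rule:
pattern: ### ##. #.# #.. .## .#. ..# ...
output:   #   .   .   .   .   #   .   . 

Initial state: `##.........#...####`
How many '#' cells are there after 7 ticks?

tick 1: #..........#....###
tick 2: ...........#.....##
tick 3: ...........#.......
tick 4: ...........#.......  (fixed point — unchanged through tick 7)
count of #: 1

1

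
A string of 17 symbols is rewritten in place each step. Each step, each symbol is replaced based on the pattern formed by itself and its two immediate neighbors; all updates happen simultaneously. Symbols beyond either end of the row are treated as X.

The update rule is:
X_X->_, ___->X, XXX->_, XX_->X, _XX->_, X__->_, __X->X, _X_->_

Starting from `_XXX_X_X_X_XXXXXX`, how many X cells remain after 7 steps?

2

___X_____________
_XX__XXXXXXXXXXXX
__X_X____________
_X____XXXXXXXXXXX
___XXX___________
_XX__X_XXXXXXXXXX
__X_X____________
count of X: 2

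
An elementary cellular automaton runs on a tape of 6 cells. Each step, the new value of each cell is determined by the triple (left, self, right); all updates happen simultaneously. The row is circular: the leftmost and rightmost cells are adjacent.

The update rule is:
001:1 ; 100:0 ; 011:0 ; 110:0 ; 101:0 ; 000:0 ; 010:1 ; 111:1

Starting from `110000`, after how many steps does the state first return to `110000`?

6

step 1: 000001
step 2: 000011
step 3: 000100
step 4: 001100
step 5: 010000
step 6: 110000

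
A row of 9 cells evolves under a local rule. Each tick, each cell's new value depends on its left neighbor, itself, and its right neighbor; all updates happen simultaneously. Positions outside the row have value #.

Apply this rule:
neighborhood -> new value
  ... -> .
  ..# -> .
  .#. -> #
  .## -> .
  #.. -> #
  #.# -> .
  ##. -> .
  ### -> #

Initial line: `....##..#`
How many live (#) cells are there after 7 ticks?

4

tick 1: #.....#..
tick 2: .#....##.
tick 3: .##......
tick 4: ...#.....
tick 5: #..##....
tick 6: .#...#...
tick 7: .##..##..
count of #: 4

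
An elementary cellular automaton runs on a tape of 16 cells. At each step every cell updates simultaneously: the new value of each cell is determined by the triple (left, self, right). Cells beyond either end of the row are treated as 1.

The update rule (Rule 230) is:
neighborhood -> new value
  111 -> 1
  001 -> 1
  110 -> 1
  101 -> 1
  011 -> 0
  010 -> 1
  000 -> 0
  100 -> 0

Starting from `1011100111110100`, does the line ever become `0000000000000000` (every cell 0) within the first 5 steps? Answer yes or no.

1101101011111101
1110111101111110
1111011110111111
1111101111011111
1111110111101111
step 5 is 1111110111101111, still not uniform 0

no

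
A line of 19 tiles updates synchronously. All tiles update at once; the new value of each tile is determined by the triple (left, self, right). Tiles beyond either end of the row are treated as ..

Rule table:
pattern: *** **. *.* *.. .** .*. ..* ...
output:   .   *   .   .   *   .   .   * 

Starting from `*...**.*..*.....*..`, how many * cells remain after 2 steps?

10

..*.**......***...*
*...**.****.*.*.*..
count of *: 10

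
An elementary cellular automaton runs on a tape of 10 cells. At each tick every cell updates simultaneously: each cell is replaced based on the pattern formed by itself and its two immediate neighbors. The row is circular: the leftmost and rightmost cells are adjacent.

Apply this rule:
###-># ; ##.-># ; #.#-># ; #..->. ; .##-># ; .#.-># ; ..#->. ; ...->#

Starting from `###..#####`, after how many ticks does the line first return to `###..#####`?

1

tick 1: ###..#####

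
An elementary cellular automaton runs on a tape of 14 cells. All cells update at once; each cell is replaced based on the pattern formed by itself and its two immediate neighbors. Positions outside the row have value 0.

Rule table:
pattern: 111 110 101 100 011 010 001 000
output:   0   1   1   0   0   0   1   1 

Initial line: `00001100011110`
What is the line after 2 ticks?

tick 1: 11110101100010
tick 2: 00011010101100

00011010101100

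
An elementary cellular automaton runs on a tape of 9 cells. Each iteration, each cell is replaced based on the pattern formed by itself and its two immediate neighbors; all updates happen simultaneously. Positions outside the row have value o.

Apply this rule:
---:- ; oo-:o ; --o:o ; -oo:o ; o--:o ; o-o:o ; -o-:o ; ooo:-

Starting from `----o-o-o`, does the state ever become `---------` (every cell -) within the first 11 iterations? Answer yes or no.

no

o--oooooo
oooo-----
---oo---o
o-oooo-oo
ooo--ooo-
--oooo-oo
ooo--ooo-  (repeats iteration 5; period 2)
iteration 11: ooo--ooo-
iteration 11 is ooo--ooo-, still not uniform -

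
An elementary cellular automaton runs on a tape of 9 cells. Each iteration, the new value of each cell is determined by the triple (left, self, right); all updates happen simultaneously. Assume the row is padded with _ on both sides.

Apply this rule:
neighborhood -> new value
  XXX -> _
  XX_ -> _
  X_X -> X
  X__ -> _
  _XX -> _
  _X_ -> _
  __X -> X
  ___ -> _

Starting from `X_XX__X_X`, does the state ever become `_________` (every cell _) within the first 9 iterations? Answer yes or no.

yes

iteration 1: _X___X_X_
iteration 2: X___X_X__
iteration 3: ___X_X___
iteration 4: __X_X____
iteration 5: _X_X_____
iteration 6: X_X______
iteration 7: _X_______
iteration 8: X________
iteration 9: _________
all cells are _ at iteration 9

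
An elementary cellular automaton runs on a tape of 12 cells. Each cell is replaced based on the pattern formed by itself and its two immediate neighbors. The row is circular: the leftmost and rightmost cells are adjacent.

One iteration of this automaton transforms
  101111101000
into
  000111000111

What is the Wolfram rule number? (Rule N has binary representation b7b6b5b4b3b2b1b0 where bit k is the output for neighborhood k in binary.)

147

position 3: 111 → 1  (bit 7 = 1)
position 6: 110 → 0  (bit 6 = 0)
position 1: 101 → 0  (bit 5 = 0)
position 9: 100 → 1  (bit 4 = 1)
position 2: 011 → 0  (bit 3 = 0)
position 0: 010 → 0  (bit 2 = 0)
position 11: 001 → 1  (bit 1 = 1)
position 10: 000 → 1  (bit 0 = 1)
bits b7..b0 = 10010011 = 147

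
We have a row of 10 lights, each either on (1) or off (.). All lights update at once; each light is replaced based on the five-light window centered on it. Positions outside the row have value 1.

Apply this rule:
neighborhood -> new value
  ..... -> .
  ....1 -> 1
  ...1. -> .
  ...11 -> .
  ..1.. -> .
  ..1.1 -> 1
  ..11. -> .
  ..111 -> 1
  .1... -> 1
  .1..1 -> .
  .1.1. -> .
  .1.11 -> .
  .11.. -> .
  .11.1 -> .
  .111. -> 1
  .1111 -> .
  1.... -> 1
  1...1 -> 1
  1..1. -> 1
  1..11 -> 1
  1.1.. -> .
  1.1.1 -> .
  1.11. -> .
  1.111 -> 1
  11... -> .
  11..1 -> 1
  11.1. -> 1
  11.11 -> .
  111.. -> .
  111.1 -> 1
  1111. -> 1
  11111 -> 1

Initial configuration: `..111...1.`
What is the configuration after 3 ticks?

111.11..1.

1111..1.1.
111.111...
111.11..1.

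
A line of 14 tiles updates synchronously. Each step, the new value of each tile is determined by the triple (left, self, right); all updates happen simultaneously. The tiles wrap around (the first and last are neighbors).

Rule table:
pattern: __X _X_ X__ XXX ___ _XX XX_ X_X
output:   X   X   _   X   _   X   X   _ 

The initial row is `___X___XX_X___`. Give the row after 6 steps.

step 1: __XX__XXX_X___
step 2: _XXX_XXXX_X___
step 3: XXXX_XXXX_X___
step 4: XXXX_XXXX_X__X
step 5: XXXX_XXXX_X_XX
step 6: XXXX_XXXX_X_XX

XXXX_XXXX_X_XX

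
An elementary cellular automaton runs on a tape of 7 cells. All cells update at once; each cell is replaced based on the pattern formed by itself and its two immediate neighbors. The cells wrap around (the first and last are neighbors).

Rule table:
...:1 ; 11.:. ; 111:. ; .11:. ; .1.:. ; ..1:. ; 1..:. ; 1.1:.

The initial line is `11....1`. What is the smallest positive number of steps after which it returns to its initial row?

2

step 1: ...11..
step 2: 11....1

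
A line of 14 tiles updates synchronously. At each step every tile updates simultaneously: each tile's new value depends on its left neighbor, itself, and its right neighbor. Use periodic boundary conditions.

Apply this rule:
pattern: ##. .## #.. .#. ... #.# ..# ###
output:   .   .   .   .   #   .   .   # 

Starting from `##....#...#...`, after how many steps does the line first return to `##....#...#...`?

...##...#...#.
##....#...#...

2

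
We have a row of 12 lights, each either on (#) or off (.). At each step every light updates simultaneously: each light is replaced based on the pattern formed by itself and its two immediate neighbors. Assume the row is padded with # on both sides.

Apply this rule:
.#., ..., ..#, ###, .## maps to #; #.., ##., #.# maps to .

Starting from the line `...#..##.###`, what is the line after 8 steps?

.#.#.#######

.###.##..###
.##..#..####
.#..##.#####
.#.##..#####
.#.#..######
.#.#.#######
.#.#.#######  (fixed point — unchanged through step 8)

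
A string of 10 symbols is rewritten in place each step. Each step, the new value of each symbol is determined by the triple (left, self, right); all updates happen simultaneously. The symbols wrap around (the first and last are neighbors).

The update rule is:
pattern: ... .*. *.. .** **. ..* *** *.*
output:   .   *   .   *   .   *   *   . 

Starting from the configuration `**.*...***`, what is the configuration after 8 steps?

*..*..****
..**.*****
.**..****.
**..****..
*..****..*
..****..**
.****..**.
****..**..

****..**..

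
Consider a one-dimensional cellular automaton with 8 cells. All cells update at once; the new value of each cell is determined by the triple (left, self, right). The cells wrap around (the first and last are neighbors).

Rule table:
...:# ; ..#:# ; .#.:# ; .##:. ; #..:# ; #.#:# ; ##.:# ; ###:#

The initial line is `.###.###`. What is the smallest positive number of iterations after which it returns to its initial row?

#.###.##
##.###.#
###.###.
.###.###

4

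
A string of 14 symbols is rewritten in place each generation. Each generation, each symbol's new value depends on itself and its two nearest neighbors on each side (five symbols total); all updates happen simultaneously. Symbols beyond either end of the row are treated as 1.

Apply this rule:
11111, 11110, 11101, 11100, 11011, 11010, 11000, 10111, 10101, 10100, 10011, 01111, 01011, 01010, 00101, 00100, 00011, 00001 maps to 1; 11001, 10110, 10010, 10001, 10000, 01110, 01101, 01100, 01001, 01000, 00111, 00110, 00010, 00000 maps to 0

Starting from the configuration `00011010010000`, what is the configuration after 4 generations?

10100110010011
11101000010101
11111001011111
11111001111111

11111001111111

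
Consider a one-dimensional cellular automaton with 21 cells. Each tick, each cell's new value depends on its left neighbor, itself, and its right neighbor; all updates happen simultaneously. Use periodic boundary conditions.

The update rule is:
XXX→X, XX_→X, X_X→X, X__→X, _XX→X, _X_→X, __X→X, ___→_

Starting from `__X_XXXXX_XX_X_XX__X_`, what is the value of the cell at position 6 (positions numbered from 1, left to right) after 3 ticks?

_XXXXXXXXXXXXXXXXXXXX
XXXXXXXXXXXXXXXXXXXXX
XXXXXXXXXXXXXXXXXXXXX
position 6 holds X

X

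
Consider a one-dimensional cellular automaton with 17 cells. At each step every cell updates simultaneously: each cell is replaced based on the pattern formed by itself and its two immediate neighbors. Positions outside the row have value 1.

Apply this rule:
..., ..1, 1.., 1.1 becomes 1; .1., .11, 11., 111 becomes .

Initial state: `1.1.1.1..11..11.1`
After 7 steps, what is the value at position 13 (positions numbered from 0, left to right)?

.

.1.1.1.11..11..1.
1.1.1.1..11..11.1  (repeats step 0; period 2)
step 7: .1.1.1.11..11..1.
position 13 holds .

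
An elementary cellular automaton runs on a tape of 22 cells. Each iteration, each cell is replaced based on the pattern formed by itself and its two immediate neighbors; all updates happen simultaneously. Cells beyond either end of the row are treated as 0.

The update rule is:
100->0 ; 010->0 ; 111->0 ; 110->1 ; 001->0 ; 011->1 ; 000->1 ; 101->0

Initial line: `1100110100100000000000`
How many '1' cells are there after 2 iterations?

iteration 1: 1100110000001111111111
iteration 2: 1100110111101000000001
count of 1: 10

10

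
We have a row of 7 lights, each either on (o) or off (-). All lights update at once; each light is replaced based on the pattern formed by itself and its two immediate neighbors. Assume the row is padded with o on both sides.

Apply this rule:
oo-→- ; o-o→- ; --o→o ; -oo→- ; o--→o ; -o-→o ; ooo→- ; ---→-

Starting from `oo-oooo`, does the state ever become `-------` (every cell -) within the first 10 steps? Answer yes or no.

yes

-------
all cells are - at step 1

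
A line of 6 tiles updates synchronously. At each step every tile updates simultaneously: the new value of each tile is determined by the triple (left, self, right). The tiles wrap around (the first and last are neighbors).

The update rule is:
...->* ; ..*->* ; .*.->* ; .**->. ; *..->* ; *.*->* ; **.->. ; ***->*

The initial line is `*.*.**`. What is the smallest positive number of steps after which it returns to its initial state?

.***.*
*.*.**

2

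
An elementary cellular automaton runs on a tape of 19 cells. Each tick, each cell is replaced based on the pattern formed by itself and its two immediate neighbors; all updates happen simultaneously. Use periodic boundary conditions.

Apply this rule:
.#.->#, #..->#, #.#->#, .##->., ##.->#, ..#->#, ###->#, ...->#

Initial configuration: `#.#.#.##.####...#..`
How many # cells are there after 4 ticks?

######.##.#########
#######.##.########
########.##.#######
#########.##.######
count of #: 17

17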